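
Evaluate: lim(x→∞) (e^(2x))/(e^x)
This is an ∞/∞ indeterminate form.

Apply L'Hôpital's rule: differentiate numerator and denominator separately.
  f(x) = e^(2·x)   ⇒   f'(x) = 2·e^(2·x)
  g(x) = e^(x)   ⇒   g'(x) = e^(x)
  lim(x→∞) f'(x)/g'(x) = lim(x→∞) (2·e^(2·x))/(e^(x))
  = ∞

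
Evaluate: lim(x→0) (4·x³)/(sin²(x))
This is a 0/0 indeterminate form.

Apply L'Hôpital's rule: differentiate numerator and denominator separately.
  f(x) = 4·x^3   ⇒   f'(x) = 12·x^2
  g(x) = sin(x)^2   ⇒   g'(x) = 2·sin(x)·cos(x)
  lim(x→0) f'(x)/g'(x) = lim(x→0) (12·x^2)/(2·sin(x)·cos(x))
  = 0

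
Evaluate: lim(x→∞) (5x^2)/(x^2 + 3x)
This is an ∞/∞ indeterminate form.

Apply L'Hôpital's rule: differentiate numerator and denominator separately.
  f(x) = 5·x^2   ⇒   f'(x) = 10·x
  g(x) = x^2 + 3·x   ⇒   g'(x) = 2·x + 3
  lim(x→∞) f'(x)/g'(x) = lim(x→∞) (10·x)/(2·x + 3)
  = 5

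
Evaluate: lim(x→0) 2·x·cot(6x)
This is a 0·∞ indeterminate form.

Rewrite 0·∞ as a quotient (0/0 or ∞/∞ form), then apply L'Hôpital's rule:
  lim(x→0) 2·x·cot(6x) = 1/3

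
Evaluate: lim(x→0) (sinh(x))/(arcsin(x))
This is a 0/0 indeterminate form.

Apply L'Hôpital's rule: differentiate numerator and denominator separately.
  f(x) = sinh(x)   ⇒   f'(x) = cosh(x)
  g(x) = asin(x)   ⇒   g'(x) = 1/sqrt(1 - x^2)
  lim(x→0) f'(x)/g'(x) = lim(x→0) (cosh(x))/(1/sqrt(1 - x^2))
  = 1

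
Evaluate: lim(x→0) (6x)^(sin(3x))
This is an exponential indeterminate form.

For exponential indeterminate forms, take the natural log:
  Let L = lim(x→0) (6x)^(sin(3x))
  Then ln(L) = lim(x→0) [exponent × ln(base)]
  Evaluate using L'Hôpital or standard limits, then exponentiate.
  L = 1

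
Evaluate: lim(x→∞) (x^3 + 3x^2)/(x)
This is an ∞/∞ indeterminate form.

Apply L'Hôpital's rule: differentiate numerator and denominator separately.
  f(x) = x^3 + 3·x^2   ⇒   f'(x) = 3·x^2 + 6·x
  g(x) = x   ⇒   g'(x) = 1
  lim(x→∞) f'(x)/g'(x) = lim(x→∞) (3·x^2 + 6·x)/(1)
  = ∞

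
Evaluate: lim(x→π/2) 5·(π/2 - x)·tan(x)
This is a 0·∞ indeterminate form.

Rewrite 0·∞ as a quotient (0/0 or ∞/∞ form), then apply L'Hôpital's rule:
  lim(x→π/2) 5·(π/2 - x)·tan(x) = 5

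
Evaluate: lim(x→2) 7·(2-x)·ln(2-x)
This is a 0·∞ indeterminate form.

Rewrite 0·∞ as a quotient (0/0 or ∞/∞ form), then apply L'Hôpital's rule:
  lim(x→2) 7·(2-x)·ln(2-x) = 0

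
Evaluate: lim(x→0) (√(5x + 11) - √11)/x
This is a standard limit.

Factor or rationalize the expression:
  lim(x→0) (√(5x + 11) - √11)/x = 5·sqrt(11)/22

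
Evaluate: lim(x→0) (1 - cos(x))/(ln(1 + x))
This is a 0/0 indeterminate form.

Apply L'Hôpital's rule: differentiate numerator and denominator separately.
  f(x) = 1 - cos(x)   ⇒   f'(x) = sin(x)
  g(x) = ln(x + 1)   ⇒   g'(x) = 1/(x + 1)
  lim(x→0) f'(x)/g'(x) = lim(x→0) (sin(x))/(1/(x + 1))
  = 0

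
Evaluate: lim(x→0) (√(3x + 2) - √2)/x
This is a standard limit.

Factor or rationalize the expression:
  lim(x→0) (√(3x + 2) - √2)/x = 3·sqrt(2)/4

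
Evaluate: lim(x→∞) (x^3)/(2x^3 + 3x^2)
This is an ∞/∞ indeterminate form.

Apply L'Hôpital's rule: differentiate numerator and denominator separately.
  f(x) = x^3   ⇒   f'(x) = 3·x^2
  g(x) = 2·x^3 + 3·x^2   ⇒   g'(x) = 6·x^2 + 6·x
  lim(x→∞) f'(x)/g'(x) = lim(x→∞) (3·x^2)/(6·x^2 + 6·x)
  = 1/2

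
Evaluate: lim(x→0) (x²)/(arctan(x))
This is a 0/0 indeterminate form.

Apply L'Hôpital's rule: differentiate numerator and denominator separately.
  f(x) = x^2   ⇒   f'(x) = 2·x
  g(x) = atan(x)   ⇒   g'(x) = 1/(x^2 + 1)
  lim(x→0) f'(x)/g'(x) = lim(x→0) (2·x)/(1/(x^2 + 1))
  = 0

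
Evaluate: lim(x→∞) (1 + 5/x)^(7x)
This is an exponential indeterminate form.

For exponential indeterminate forms, take the natural log:
  Let L = lim(x→∞) (1 + 5/x)^(7x)
  Then ln(L) = lim(x→∞) [exponent × ln(base)]
  Evaluate using L'Hôpital or standard limits, then exponentiate.
  L = e^(35)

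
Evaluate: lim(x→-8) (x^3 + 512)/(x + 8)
This is a standard limit.

Factor or rationalize the expression:
  lim(x→-8) (x^3 + 512)/(x + 8) = 192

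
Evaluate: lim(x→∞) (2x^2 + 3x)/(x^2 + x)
This is an ∞/∞ indeterminate form.

Apply L'Hôpital's rule: differentiate numerator and denominator separately.
  f(x) = 2·x^2 + 3·x   ⇒   f'(x) = 4·x + 3
  g(x) = x^2 + x   ⇒   g'(x) = 2·x + 1
  lim(x→∞) f'(x)/g'(x) = lim(x→∞) (4·x + 3)/(2·x + 1)
  = 2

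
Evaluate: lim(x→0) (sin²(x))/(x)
This is a 0/0 indeterminate form.

Apply L'Hôpital's rule: differentiate numerator and denominator separately.
  f(x) = sin(x)^2   ⇒   f'(x) = 2·sin(x)·cos(x)
  g(x) = x   ⇒   g'(x) = 1
  lim(x→0) f'(x)/g'(x) = lim(x→0) (2·sin(x)·cos(x))/(1)
  = 0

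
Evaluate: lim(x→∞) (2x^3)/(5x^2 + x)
This is an ∞/∞ indeterminate form.

Apply L'Hôpital's rule: differentiate numerator and denominator separately.
  f(x) = 2·x^3   ⇒   f'(x) = 6·x^2
  g(x) = 5·x^2 + x   ⇒   g'(x) = 10·x + 1
  lim(x→∞) f'(x)/g'(x) = lim(x→∞) (6·x^2)/(10·x + 1)
  = ∞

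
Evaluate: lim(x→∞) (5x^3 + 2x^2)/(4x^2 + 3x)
This is an ∞/∞ indeterminate form.

Apply L'Hôpital's rule: differentiate numerator and denominator separately.
  f(x) = 5·x^3 + 2·x^2   ⇒   f'(x) = 15·x^2 + 4·x
  g(x) = 4·x^2 + 3·x   ⇒   g'(x) = 8·x + 3
  lim(x→∞) f'(x)/g'(x) = lim(x→∞) (15·x^2 + 4·x)/(8·x + 3)
  = ∞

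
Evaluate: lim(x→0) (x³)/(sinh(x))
This is a 0/0 indeterminate form.

Apply L'Hôpital's rule: differentiate numerator and denominator separately.
  f(x) = x^3   ⇒   f'(x) = 3·x^2
  g(x) = sinh(x)   ⇒   g'(x) = cosh(x)
  lim(x→0) f'(x)/g'(x) = lim(x→0) (3·x^2)/(cosh(x))
  = 0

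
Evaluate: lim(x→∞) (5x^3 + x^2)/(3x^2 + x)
This is an ∞/∞ indeterminate form.

Apply L'Hôpital's rule: differentiate numerator and denominator separately.
  f(x) = 5·x^3 + x^2   ⇒   f'(x) = 15·x^2 + 2·x
  g(x) = 3·x^2 + x   ⇒   g'(x) = 6·x + 1
  lim(x→∞) f'(x)/g'(x) = lim(x→∞) (15·x^2 + 2·x)/(6·x + 1)
  = ∞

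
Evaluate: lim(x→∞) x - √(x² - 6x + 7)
This is an ∞-∞ indeterminate form.

Combine fractions or rationalize to convert ∞-∞ to 0/0 form:
  lim(x→∞) x - √(x² - 6x + 7) = 3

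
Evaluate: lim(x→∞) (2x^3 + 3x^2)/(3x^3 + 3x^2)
This is an ∞/∞ indeterminate form.

Apply L'Hôpital's rule: differentiate numerator and denominator separately.
  f(x) = 2·x^3 + 3·x^2   ⇒   f'(x) = 6·x^2 + 6·x
  g(x) = 3·x^3 + 3·x^2   ⇒   g'(x) = 9·x^2 + 6·x
  lim(x→∞) f'(x)/g'(x) = lim(x→∞) (6·x^2 + 6·x)/(9·x^2 + 6·x)
  = 2/3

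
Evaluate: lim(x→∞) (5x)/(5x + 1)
This is an ∞/∞ indeterminate form.

Apply L'Hôpital's rule: differentiate numerator and denominator separately.
  f(x) = 5·x   ⇒   f'(x) = 5
  g(x) = 5·x + 1   ⇒   g'(x) = 5
  lim(x→∞) f'(x)/g'(x) = lim(x→∞) (5)/(5)
  = 1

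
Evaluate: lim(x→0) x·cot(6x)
This is a 0·∞ indeterminate form.

Rewrite 0·∞ as a quotient (0/0 or ∞/∞ form), then apply L'Hôpital's rule:
  lim(x→0) x·cot(6x) = 1/6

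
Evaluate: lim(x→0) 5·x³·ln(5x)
This is a 0·∞ indeterminate form.

Rewrite 0·∞ as a quotient (0/0 or ∞/∞ form), then apply L'Hôpital's rule:
  lim(x→0) 5·x³·ln(5x) = 0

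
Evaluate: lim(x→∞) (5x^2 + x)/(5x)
This is an ∞/∞ indeterminate form.

Apply L'Hôpital's rule: differentiate numerator and denominator separately.
  f(x) = 5·x^2 + x   ⇒   f'(x) = 10·x + 1
  g(x) = 5·x   ⇒   g'(x) = 5
  lim(x→∞) f'(x)/g'(x) = lim(x→∞) (10·x + 1)/(5)
  = ∞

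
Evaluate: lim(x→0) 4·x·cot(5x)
This is a 0·∞ indeterminate form.

Rewrite 0·∞ as a quotient (0/0 or ∞/∞ form), then apply L'Hôpital's rule:
  lim(x→0) 4·x·cot(5x) = 4/5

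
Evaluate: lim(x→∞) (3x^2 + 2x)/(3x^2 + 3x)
This is an ∞/∞ indeterminate form.

Apply L'Hôpital's rule: differentiate numerator and denominator separately.
  f(x) = 3·x^2 + 2·x   ⇒   f'(x) = 6·x + 2
  g(x) = 3·x^2 + 3·x   ⇒   g'(x) = 6·x + 3
  lim(x→∞) f'(x)/g'(x) = lim(x→∞) (6·x + 2)/(6·x + 3)
  = 1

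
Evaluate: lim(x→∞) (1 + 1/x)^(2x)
This is an exponential indeterminate form.

For exponential indeterminate forms, take the natural log:
  Let L = lim(x→∞) (1 + 1/x)^(2x)
  Then ln(L) = lim(x→∞) [exponent × ln(base)]
  Evaluate using L'Hôpital or standard limits, then exponentiate.
  L = e²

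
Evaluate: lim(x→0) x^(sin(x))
This is an exponential indeterminate form.

For exponential indeterminate forms, take the natural log:
  Let L = lim(x→0) x^(sin(x))
  Then ln(L) = lim(x→0) [exponent × ln(base)]
  Evaluate using L'Hôpital or standard limits, then exponentiate.
  L = 1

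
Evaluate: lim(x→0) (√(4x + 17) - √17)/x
This is a standard limit.

Factor or rationalize the expression:
  lim(x→0) (√(4x + 17) - √17)/x = 2·sqrt(17)/17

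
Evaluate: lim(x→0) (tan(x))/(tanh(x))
This is a 0/0 indeterminate form.

Apply L'Hôpital's rule: differentiate numerator and denominator separately.
  f(x) = tan(x)   ⇒   f'(x) = tan(x)^2 + 1
  g(x) = tanh(x)   ⇒   g'(x) = 1 - tanh(x)^2
  lim(x→0) f'(x)/g'(x) = lim(x→0) (tan(x)^2 + 1)/(1 - tanh(x)^2)
  = 1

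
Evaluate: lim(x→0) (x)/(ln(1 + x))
This is a 0/0 indeterminate form.

Apply L'Hôpital's rule: differentiate numerator and denominator separately.
  f(x) = x   ⇒   f'(x) = 1
  g(x) = ln(x + 1)   ⇒   g'(x) = 1/(x + 1)
  lim(x→0) f'(x)/g'(x) = lim(x→0) (1)/(1/(x + 1))
  = 1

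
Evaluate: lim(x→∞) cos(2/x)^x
This is an exponential indeterminate form.

For exponential indeterminate forms, take the natural log:
  Let L = lim(x→∞) cos(2/x)^x
  Then ln(L) = lim(x→∞) [exponent × ln(base)]
  Evaluate using L'Hôpital or standard limits, then exponentiate.
  L = 1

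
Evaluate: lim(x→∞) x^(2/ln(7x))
This is an exponential indeterminate form.

For exponential indeterminate forms, take the natural log:
  Let L = lim(x→∞) x^(2/ln(7x))
  Then ln(L) = lim(x→∞) [exponent × ln(base)]
  Evaluate using L'Hôpital or standard limits, then exponentiate.
  L = e²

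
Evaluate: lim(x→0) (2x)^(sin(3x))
This is an exponential indeterminate form.

For exponential indeterminate forms, take the natural log:
  Let L = lim(x→0) (2x)^(sin(3x))
  Then ln(L) = lim(x→0) [exponent × ln(base)]
  Evaluate using L'Hôpital or standard limits, then exponentiate.
  L = 1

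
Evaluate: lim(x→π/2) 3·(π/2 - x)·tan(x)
This is a 0·∞ indeterminate form.

Rewrite 0·∞ as a quotient (0/0 or ∞/∞ form), then apply L'Hôpital's rule:
  lim(x→π/2) 3·(π/2 - x)·tan(x) = 3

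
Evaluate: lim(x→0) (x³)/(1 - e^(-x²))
This is a 0/0 indeterminate form.

Apply L'Hôpital's rule: differentiate numerator and denominator separately.
  f(x) = x^3   ⇒   f'(x) = 3·x^2
  g(x) = 1 - e^(-x^2)   ⇒   g'(x) = 2·x·e^(-x^2)
  lim(x→0) f'(x)/g'(x) = lim(x→0) (3·x^2)/(2·x·e^(-x^2))
  = 0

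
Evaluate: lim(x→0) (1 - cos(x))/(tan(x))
This is a 0/0 indeterminate form.

Apply L'Hôpital's rule: differentiate numerator and denominator separately.
  f(x) = 1 - cos(x)   ⇒   f'(x) = sin(x)
  g(x) = tan(x)   ⇒   g'(x) = tan(x)^2 + 1
  lim(x→0) f'(x)/g'(x) = lim(x→0) (sin(x))/(tan(x)^2 + 1)
  = 0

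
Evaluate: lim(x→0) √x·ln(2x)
This is a 0·∞ indeterminate form.

Rewrite 0·∞ as a quotient (0/0 or ∞/∞ form), then apply L'Hôpital's rule:
  lim(x→0) √x·ln(2x) = 0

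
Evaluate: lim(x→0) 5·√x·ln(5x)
This is a 0·∞ indeterminate form.

Rewrite 0·∞ as a quotient (0/0 or ∞/∞ form), then apply L'Hôpital's rule:
  lim(x→0) 5·√x·ln(5x) = 0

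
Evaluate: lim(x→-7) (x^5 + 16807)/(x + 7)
This is a standard limit.

Factor or rationalize the expression:
  lim(x→-7) (x^5 + 16807)/(x + 7) = 12005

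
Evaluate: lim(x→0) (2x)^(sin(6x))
This is an exponential indeterminate form.

For exponential indeterminate forms, take the natural log:
  Let L = lim(x→0) (2x)^(sin(6x))
  Then ln(L) = lim(x→0) [exponent × ln(base)]
  Evaluate using L'Hôpital or standard limits, then exponentiate.
  L = 1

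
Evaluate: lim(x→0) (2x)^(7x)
This is an exponential indeterminate form.

For exponential indeterminate forms, take the natural log:
  Let L = lim(x→0) (2x)^(7x)
  Then ln(L) = lim(x→0) [exponent × ln(base)]
  Evaluate using L'Hôpital or standard limits, then exponentiate.
  L = 1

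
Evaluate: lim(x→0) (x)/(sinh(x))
This is a 0/0 indeterminate form.

Apply L'Hôpital's rule: differentiate numerator and denominator separately.
  f(x) = x   ⇒   f'(x) = 1
  g(x) = sinh(x)   ⇒   g'(x) = cosh(x)
  lim(x→0) f'(x)/g'(x) = lim(x→0) (1)/(cosh(x))
  = 1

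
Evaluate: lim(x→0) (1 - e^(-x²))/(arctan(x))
This is a 0/0 indeterminate form.

Apply L'Hôpital's rule: differentiate numerator and denominator separately.
  f(x) = 1 - e^(-x^2)   ⇒   f'(x) = 2·x·e^(-x^2)
  g(x) = atan(x)   ⇒   g'(x) = 1/(x^2 + 1)
  lim(x→0) f'(x)/g'(x) = lim(x→0) (2·x·e^(-x^2))/(1/(x^2 + 1))
  = 0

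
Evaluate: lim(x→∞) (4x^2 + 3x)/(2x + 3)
This is an ∞/∞ indeterminate form.

Apply L'Hôpital's rule: differentiate numerator and denominator separately.
  f(x) = 4·x^2 + 3·x   ⇒   f'(x) = 8·x + 3
  g(x) = 2·x + 3   ⇒   g'(x) = 2
  lim(x→∞) f'(x)/g'(x) = lim(x→∞) (8·x + 3)/(2)
  = ∞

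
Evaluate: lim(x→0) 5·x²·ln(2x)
This is a 0·∞ indeterminate form.

Rewrite 0·∞ as a quotient (0/0 or ∞/∞ form), then apply L'Hôpital's rule:
  lim(x→0) 5·x²·ln(2x) = 0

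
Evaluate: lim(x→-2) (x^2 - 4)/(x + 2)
This is a standard limit.

Factor or rationalize the expression:
  lim(x→-2) (x^2 - 4)/(x + 2) = -4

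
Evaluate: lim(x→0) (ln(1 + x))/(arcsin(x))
This is a 0/0 indeterminate form.

Apply L'Hôpital's rule: differentiate numerator and denominator separately.
  f(x) = ln(x + 1)   ⇒   f'(x) = 1/(x + 1)
  g(x) = asin(x)   ⇒   g'(x) = 1/sqrt(1 - x^2)
  lim(x→0) f'(x)/g'(x) = lim(x→0) (1/(x + 1))/(1/sqrt(1 - x^2))
  = 1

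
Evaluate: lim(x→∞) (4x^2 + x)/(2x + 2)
This is an ∞/∞ indeterminate form.

Apply L'Hôpital's rule: differentiate numerator and denominator separately.
  f(x) = 4·x^2 + x   ⇒   f'(x) = 8·x + 1
  g(x) = 2·x + 2   ⇒   g'(x) = 2
  lim(x→∞) f'(x)/g'(x) = lim(x→∞) (8·x + 1)/(2)
  = ∞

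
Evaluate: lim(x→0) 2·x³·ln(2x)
This is a 0·∞ indeterminate form.

Rewrite 0·∞ as a quotient (0/0 or ∞/∞ form), then apply L'Hôpital's rule:
  lim(x→0) 2·x³·ln(2x) = 0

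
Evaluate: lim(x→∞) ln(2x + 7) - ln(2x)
This is an ∞-∞ indeterminate form.

Combine fractions or rationalize to convert ∞-∞ to 0/0 form:
  lim(x→∞) ln(2x + 7) - ln(2x) = 0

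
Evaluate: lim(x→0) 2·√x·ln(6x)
This is a 0·∞ indeterminate form.

Rewrite 0·∞ as a quotient (0/0 or ∞/∞ form), then apply L'Hôpital's rule:
  lim(x→0) 2·√x·ln(6x) = 0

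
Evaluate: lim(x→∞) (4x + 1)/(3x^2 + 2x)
This is an ∞/∞ indeterminate form.

Apply L'Hôpital's rule: differentiate numerator and denominator separately.
  f(x) = 4·x + 1   ⇒   f'(x) = 4
  g(x) = 3·x^2 + 2·x   ⇒   g'(x) = 6·x + 2
  lim(x→∞) f'(x)/g'(x) = lim(x→∞) (4)/(6·x + 2)
  = 0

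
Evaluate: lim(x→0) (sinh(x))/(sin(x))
This is a 0/0 indeterminate form.

Apply L'Hôpital's rule: differentiate numerator and denominator separately.
  f(x) = sinh(x)   ⇒   f'(x) = cosh(x)
  g(x) = sin(x)   ⇒   g'(x) = cos(x)
  lim(x→0) f'(x)/g'(x) = lim(x→0) (cosh(x))/(cos(x))
  = 1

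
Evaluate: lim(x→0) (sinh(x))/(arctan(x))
This is a 0/0 indeterminate form.

Apply L'Hôpital's rule: differentiate numerator and denominator separately.
  f(x) = sinh(x)   ⇒   f'(x) = cosh(x)
  g(x) = atan(x)   ⇒   g'(x) = 1/(x^2 + 1)
  lim(x→0) f'(x)/g'(x) = lim(x→0) (cosh(x))/(1/(x^2 + 1))
  = 1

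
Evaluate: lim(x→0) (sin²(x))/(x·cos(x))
This is a 0/0 indeterminate form.

Apply L'Hôpital's rule: differentiate numerator and denominator separately.
  f(x) = sin(x)^2   ⇒   f'(x) = 2·sin(x)·cos(x)
  g(x) = x·cos(x)   ⇒   g'(x) = -x·sin(x) + cos(x)
  lim(x→0) f'(x)/g'(x) = lim(x→0) (2·sin(x)·cos(x))/(-x·sin(x) + cos(x))
  = 0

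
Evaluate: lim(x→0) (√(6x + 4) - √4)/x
This is a standard limit.

Factor or rationalize the expression:
  lim(x→0) (√(6x + 4) - √4)/x = 3/2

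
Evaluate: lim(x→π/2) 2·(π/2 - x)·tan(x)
This is a 0·∞ indeterminate form.

Rewrite 0·∞ as a quotient (0/0 or ∞/∞ form), then apply L'Hôpital's rule:
  lim(x→π/2) 2·(π/2 - x)·tan(x) = 2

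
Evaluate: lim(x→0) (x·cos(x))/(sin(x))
This is a 0/0 indeterminate form.

Apply L'Hôpital's rule: differentiate numerator and denominator separately.
  f(x) = x·cos(x)   ⇒   f'(x) = -x·sin(x) + cos(x)
  g(x) = sin(x)   ⇒   g'(x) = cos(x)
  lim(x→0) f'(x)/g'(x) = lim(x→0) (-x·sin(x) + cos(x))/(cos(x))
  = 1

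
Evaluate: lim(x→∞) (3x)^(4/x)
This is an exponential indeterminate form.

For exponential indeterminate forms, take the natural log:
  Let L = lim(x→∞) (3x)^(4/x)
  Then ln(L) = lim(x→∞) [exponent × ln(base)]
  Evaluate using L'Hôpital or standard limits, then exponentiate.
  L = 1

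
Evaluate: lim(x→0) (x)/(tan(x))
This is a 0/0 indeterminate form.

Apply L'Hôpital's rule: differentiate numerator and denominator separately.
  f(x) = x   ⇒   f'(x) = 1
  g(x) = tan(x)   ⇒   g'(x) = tan(x)^2 + 1
  lim(x→0) f'(x)/g'(x) = lim(x→0) (1)/(tan(x)^2 + 1)
  = 1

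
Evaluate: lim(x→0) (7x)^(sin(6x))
This is an exponential indeterminate form.

For exponential indeterminate forms, take the natural log:
  Let L = lim(x→0) (7x)^(sin(6x))
  Then ln(L) = lim(x→0) [exponent × ln(base)]
  Evaluate using L'Hôpital or standard limits, then exponentiate.
  L = 1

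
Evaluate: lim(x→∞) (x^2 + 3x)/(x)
This is an ∞/∞ indeterminate form.

Apply L'Hôpital's rule: differentiate numerator and denominator separately.
  f(x) = x^2 + 3·x   ⇒   f'(x) = 2·x + 3
  g(x) = x   ⇒   g'(x) = 1
  lim(x→∞) f'(x)/g'(x) = lim(x→∞) (2·x + 3)/(1)
  = ∞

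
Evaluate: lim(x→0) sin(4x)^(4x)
This is an exponential indeterminate form.

For exponential indeterminate forms, take the natural log:
  Let L = lim(x→0) sin(4x)^(4x)
  Then ln(L) = lim(x→0) [exponent × ln(base)]
  Evaluate using L'Hôpital or standard limits, then exponentiate.
  L = 1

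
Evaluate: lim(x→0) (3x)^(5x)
This is an exponential indeterminate form.

For exponential indeterminate forms, take the natural log:
  Let L = lim(x→0) (3x)^(5x)
  Then ln(L) = lim(x→0) [exponent × ln(base)]
  Evaluate using L'Hôpital or standard limits, then exponentiate.
  L = 1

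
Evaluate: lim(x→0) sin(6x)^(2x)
This is an exponential indeterminate form.

For exponential indeterminate forms, take the natural log:
  Let L = lim(x→0) sin(6x)^(2x)
  Then ln(L) = lim(x→0) [exponent × ln(base)]
  Evaluate using L'Hôpital or standard limits, then exponentiate.
  L = 1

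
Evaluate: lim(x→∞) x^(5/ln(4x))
This is an exponential indeterminate form.

For exponential indeterminate forms, take the natural log:
  Let L = lim(x→∞) x^(5/ln(4x))
  Then ln(L) = lim(x→∞) [exponent × ln(base)]
  Evaluate using L'Hôpital or standard limits, then exponentiate.
  L = e^(5)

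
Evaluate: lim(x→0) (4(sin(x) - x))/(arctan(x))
This is a 0/0 indeterminate form.

Apply L'Hôpital's rule: differentiate numerator and denominator separately.
  f(x) = -4·x + 4·sin(x)   ⇒   f'(x) = 4·cos(x) - 4
  g(x) = atan(x)   ⇒   g'(x) = 1/(x^2 + 1)
  lim(x→0) f'(x)/g'(x) = lim(x→0) (4·cos(x) - 4)/(1/(x^2 + 1))
  = 0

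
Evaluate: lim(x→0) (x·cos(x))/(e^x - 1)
This is a 0/0 indeterminate form.

Apply L'Hôpital's rule: differentiate numerator and denominator separately.
  f(x) = x·cos(x)   ⇒   f'(x) = -x·sin(x) + cos(x)
  g(x) = e^(x) - 1   ⇒   g'(x) = e^(x)
  lim(x→0) f'(x)/g'(x) = lim(x→0) (-x·sin(x) + cos(x))/(e^(x))
  = 1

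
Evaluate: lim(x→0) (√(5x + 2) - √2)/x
This is a standard limit.

Factor or rationalize the expression:
  lim(x→0) (√(5x + 2) - √2)/x = 5·sqrt(2)/4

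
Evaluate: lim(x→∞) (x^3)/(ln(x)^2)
This is an ∞/∞ indeterminate form.

Apply L'Hôpital's rule: differentiate numerator and denominator separately.
  f(x) = x^3   ⇒   f'(x) = 3·x^2
  g(x) = ln(x)^2   ⇒   g'(x) = 2·ln(x)/x
  lim(x→∞) f'(x)/g'(x) = lim(x→∞) (3·x^2)/(2·ln(x)/x)
  = ∞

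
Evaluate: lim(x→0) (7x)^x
This is an exponential indeterminate form.

For exponential indeterminate forms, take the natural log:
  Let L = lim(x→0) (7x)^x
  Then ln(L) = lim(x→0) [exponent × ln(base)]
  Evaluate using L'Hôpital or standard limits, then exponentiate.
  L = 1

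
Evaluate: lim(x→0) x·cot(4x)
This is a 0·∞ indeterminate form.

Rewrite 0·∞ as a quotient (0/0 or ∞/∞ form), then apply L'Hôpital's rule:
  lim(x→0) x·cot(4x) = 1/4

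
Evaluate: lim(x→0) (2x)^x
This is an exponential indeterminate form.

For exponential indeterminate forms, take the natural log:
  Let L = lim(x→0) (2x)^x
  Then ln(L) = lim(x→0) [exponent × ln(base)]
  Evaluate using L'Hôpital or standard limits, then exponentiate.
  L = 1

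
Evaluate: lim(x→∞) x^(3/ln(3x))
This is an exponential indeterminate form.

For exponential indeterminate forms, take the natural log:
  Let L = lim(x→∞) x^(3/ln(3x))
  Then ln(L) = lim(x→∞) [exponent × ln(base)]
  Evaluate using L'Hôpital or standard limits, then exponentiate.
  L = e^(3)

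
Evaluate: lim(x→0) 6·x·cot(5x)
This is a 0·∞ indeterminate form.

Rewrite 0·∞ as a quotient (0/0 or ∞/∞ form), then apply L'Hôpital's rule:
  lim(x→0) 6·x·cot(5x) = 6/5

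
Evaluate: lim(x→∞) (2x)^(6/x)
This is an exponential indeterminate form.

For exponential indeterminate forms, take the natural log:
  Let L = lim(x→∞) (2x)^(6/x)
  Then ln(L) = lim(x→∞) [exponent × ln(base)]
  Evaluate using L'Hôpital or standard limits, then exponentiate.
  L = 1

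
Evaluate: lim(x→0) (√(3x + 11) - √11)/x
This is a standard limit.

Factor or rationalize the expression:
  lim(x→0) (√(3x + 11) - √11)/x = 3·sqrt(11)/22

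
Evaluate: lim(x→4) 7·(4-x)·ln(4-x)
This is a 0·∞ indeterminate form.

Rewrite 0·∞ as a quotient (0/0 or ∞/∞ form), then apply L'Hôpital's rule:
  lim(x→4) 7·(4-x)·ln(4-x) = 0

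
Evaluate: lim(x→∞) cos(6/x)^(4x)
This is an exponential indeterminate form.

For exponential indeterminate forms, take the natural log:
  Let L = lim(x→∞) cos(6/x)^(4x)
  Then ln(L) = lim(x→∞) [exponent × ln(base)]
  Evaluate using L'Hôpital or standard limits, then exponentiate.
  L = 1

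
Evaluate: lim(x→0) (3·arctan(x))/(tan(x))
This is a 0/0 indeterminate form.

Apply L'Hôpital's rule: differentiate numerator and denominator separately.
  f(x) = 3·atan(x)   ⇒   f'(x) = 3/(x^2 + 1)
  g(x) = tan(x)   ⇒   g'(x) = tan(x)^2 + 1
  lim(x→0) f'(x)/g'(x) = lim(x→0) (3/(x^2 + 1))/(tan(x)^2 + 1)
  = 3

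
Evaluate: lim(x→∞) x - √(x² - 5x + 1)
This is an ∞-∞ indeterminate form.

Combine fractions or rationalize to convert ∞-∞ to 0/0 form:
  lim(x→∞) x - √(x² - 5x + 1) = 5/2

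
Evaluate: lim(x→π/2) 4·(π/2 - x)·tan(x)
This is a 0·∞ indeterminate form.

Rewrite 0·∞ as a quotient (0/0 or ∞/∞ form), then apply L'Hôpital's rule:
  lim(x→π/2) 4·(π/2 - x)·tan(x) = 4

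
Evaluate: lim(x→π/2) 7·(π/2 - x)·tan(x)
This is a 0·∞ indeterminate form.

Rewrite 0·∞ as a quotient (0/0 or ∞/∞ form), then apply L'Hôpital's rule:
  lim(x→π/2) 7·(π/2 - x)·tan(x) = 7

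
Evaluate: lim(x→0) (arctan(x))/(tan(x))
This is a 0/0 indeterminate form.

Apply L'Hôpital's rule: differentiate numerator and denominator separately.
  f(x) = atan(x)   ⇒   f'(x) = 1/(x^2 + 1)
  g(x) = tan(x)   ⇒   g'(x) = tan(x)^2 + 1
  lim(x→0) f'(x)/g'(x) = lim(x→0) (1/(x^2 + 1))/(tan(x)^2 + 1)
  = 1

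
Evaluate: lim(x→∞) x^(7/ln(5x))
This is an exponential indeterminate form.

For exponential indeterminate forms, take the natural log:
  Let L = lim(x→∞) x^(7/ln(5x))
  Then ln(L) = lim(x→∞) [exponent × ln(base)]
  Evaluate using L'Hôpital or standard limits, then exponentiate.
  L = e^(7)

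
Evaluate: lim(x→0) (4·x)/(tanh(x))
This is a 0/0 indeterminate form.

Apply L'Hôpital's rule: differentiate numerator and denominator separately.
  f(x) = 4·x   ⇒   f'(x) = 4
  g(x) = tanh(x)   ⇒   g'(x) = 1 - tanh(x)^2
  lim(x→0) f'(x)/g'(x) = lim(x→0) (4)/(1 - tanh(x)^2)
  = 4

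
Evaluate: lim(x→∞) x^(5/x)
This is an exponential indeterminate form.

For exponential indeterminate forms, take the natural log:
  Let L = lim(x→∞) x^(5/x)
  Then ln(L) = lim(x→∞) [exponent × ln(base)]
  Evaluate using L'Hôpital or standard limits, then exponentiate.
  L = 1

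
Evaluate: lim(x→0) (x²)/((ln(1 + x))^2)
This is a 0/0 indeterminate form.

Apply L'Hôpital's rule: differentiate numerator and denominator separately.
  f(x) = x^2   ⇒   f'(x) = 2·x
  g(x) = ln(x + 1)^2   ⇒   g'(x) = 2·ln(x + 1)/(x + 1)
  lim(x→0) f'(x)/g'(x) = lim(x→0) (2·x)/(2·ln(x + 1)/(x + 1))
  = 1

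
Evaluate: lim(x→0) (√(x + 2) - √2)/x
This is a standard limit.

Factor or rationalize the expression:
  lim(x→0) (√(x + 2) - √2)/x = sqrt(2)/4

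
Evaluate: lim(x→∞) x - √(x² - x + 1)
This is an ∞-∞ indeterminate form.

Combine fractions or rationalize to convert ∞-∞ to 0/0 form:
  lim(x→∞) x - √(x² - x + 1) = 1/2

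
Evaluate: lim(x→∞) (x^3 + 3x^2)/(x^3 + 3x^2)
This is an ∞/∞ indeterminate form.

Apply L'Hôpital's rule: differentiate numerator and denominator separately.
  f(x) = x^3 + 3·x^2   ⇒   f'(x) = 3·x^2 + 6·x
  g(x) = x^3 + 3·x^2   ⇒   g'(x) = 3·x^2 + 6·x
  lim(x→∞) f'(x)/g'(x) = lim(x→∞) (3·x^2 + 6·x)/(3·x^2 + 6·x)
  = 1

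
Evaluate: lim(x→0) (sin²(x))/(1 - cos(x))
This is a 0/0 indeterminate form.

Apply L'Hôpital's rule: differentiate numerator and denominator separately.
  f(x) = sin(x)^2   ⇒   f'(x) = 2·sin(x)·cos(x)
  g(x) = 1 - cos(x)   ⇒   g'(x) = sin(x)
  lim(x→0) f'(x)/g'(x) = lim(x→0) (2·sin(x)·cos(x))/(sin(x))
  = 2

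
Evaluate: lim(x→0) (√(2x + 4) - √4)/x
This is a standard limit.

Factor or rationalize the expression:
  lim(x→0) (√(2x + 4) - √4)/x = 1/2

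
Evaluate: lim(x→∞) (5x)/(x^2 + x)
This is an ∞/∞ indeterminate form.

Apply L'Hôpital's rule: differentiate numerator and denominator separately.
  f(x) = 5·x   ⇒   f'(x) = 5
  g(x) = x^2 + x   ⇒   g'(x) = 2·x + 1
  lim(x→∞) f'(x)/g'(x) = lim(x→∞) (5)/(2·x + 1)
  = 0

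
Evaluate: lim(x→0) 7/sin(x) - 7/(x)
This is an ∞-∞ indeterminate form.

Combine fractions or rationalize to convert ∞-∞ to 0/0 form:
  lim(x→0) 7/sin(x) - 7/(x) = 0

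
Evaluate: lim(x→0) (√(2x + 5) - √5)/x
This is a standard limit.

Factor or rationalize the expression:
  lim(x→0) (√(2x + 5) - √5)/x = sqrt(5)/5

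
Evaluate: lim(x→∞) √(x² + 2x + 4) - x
This is an ∞-∞ indeterminate form.

Combine fractions or rationalize to convert ∞-∞ to 0/0 form:
  lim(x→∞) √(x² + 2x + 4) - x = 1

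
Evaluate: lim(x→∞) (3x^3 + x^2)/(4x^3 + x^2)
This is an ∞/∞ indeterminate form.

Apply L'Hôpital's rule: differentiate numerator and denominator separately.
  f(x) = 3·x^3 + x^2   ⇒   f'(x) = 9·x^2 + 2·x
  g(x) = 4·x^3 + x^2   ⇒   g'(x) = 12·x^2 + 2·x
  lim(x→∞) f'(x)/g'(x) = lim(x→∞) (9·x^2 + 2·x)/(12·x^2 + 2·x)
  = 3/4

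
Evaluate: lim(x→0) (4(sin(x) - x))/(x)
This is a 0/0 indeterminate form.

Apply L'Hôpital's rule: differentiate numerator and denominator separately.
  f(x) = -4·x + 4·sin(x)   ⇒   f'(x) = 4·cos(x) - 4
  g(x) = x   ⇒   g'(x) = 1
  lim(x→0) f'(x)/g'(x) = lim(x→0) (4·cos(x) - 4)/(1)
  = 0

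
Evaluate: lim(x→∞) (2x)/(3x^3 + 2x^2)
This is an ∞/∞ indeterminate form.

Apply L'Hôpital's rule: differentiate numerator and denominator separately.
  f(x) = 2·x   ⇒   f'(x) = 2
  g(x) = 3·x^3 + 2·x^2   ⇒   g'(x) = 9·x^2 + 4·x
  lim(x→∞) f'(x)/g'(x) = lim(x→∞) (2)/(9·x^2 + 4·x)
  = 0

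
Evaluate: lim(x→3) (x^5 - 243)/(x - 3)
This is a standard limit.

Factor or rationalize the expression:
  lim(x→3) (x^5 - 243)/(x - 3) = 405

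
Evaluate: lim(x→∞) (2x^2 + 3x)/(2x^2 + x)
This is an ∞/∞ indeterminate form.

Apply L'Hôpital's rule: differentiate numerator and denominator separately.
  f(x) = 2·x^2 + 3·x   ⇒   f'(x) = 4·x + 3
  g(x) = 2·x^2 + x   ⇒   g'(x) = 4·x + 1
  lim(x→∞) f'(x)/g'(x) = lim(x→∞) (4·x + 3)/(4·x + 1)
  = 1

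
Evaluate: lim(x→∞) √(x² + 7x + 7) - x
This is an ∞-∞ indeterminate form.

Combine fractions or rationalize to convert ∞-∞ to 0/0 form:
  lim(x→∞) √(x² + 7x + 7) - x = 7/2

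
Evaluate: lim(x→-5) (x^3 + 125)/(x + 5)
This is a standard limit.

Factor or rationalize the expression:
  lim(x→-5) (x^3 + 125)/(x + 5) = 75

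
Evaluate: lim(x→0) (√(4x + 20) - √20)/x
This is a standard limit.

Factor or rationalize the expression:
  lim(x→0) (√(4x + 20) - √20)/x = sqrt(5)/5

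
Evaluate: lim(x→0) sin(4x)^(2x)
This is an exponential indeterminate form.

For exponential indeterminate forms, take the natural log:
  Let L = lim(x→0) sin(4x)^(2x)
  Then ln(L) = lim(x→0) [exponent × ln(base)]
  Evaluate using L'Hôpital or standard limits, then exponentiate.
  L = 1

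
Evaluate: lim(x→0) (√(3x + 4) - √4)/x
This is a standard limit.

Factor or rationalize the expression:
  lim(x→0) (√(3x + 4) - √4)/x = 3/4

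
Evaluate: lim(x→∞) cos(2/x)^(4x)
This is an exponential indeterminate form.

For exponential indeterminate forms, take the natural log:
  Let L = lim(x→∞) cos(2/x)^(4x)
  Then ln(L) = lim(x→∞) [exponent × ln(base)]
  Evaluate using L'Hôpital or standard limits, then exponentiate.
  L = 1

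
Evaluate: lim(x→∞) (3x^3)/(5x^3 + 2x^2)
This is an ∞/∞ indeterminate form.

Apply L'Hôpital's rule: differentiate numerator and denominator separately.
  f(x) = 3·x^3   ⇒   f'(x) = 9·x^2
  g(x) = 5·x^3 + 2·x^2   ⇒   g'(x) = 15·x^2 + 4·x
  lim(x→∞) f'(x)/g'(x) = lim(x→∞) (9·x^2)/(15·x^2 + 4·x)
  = 3/5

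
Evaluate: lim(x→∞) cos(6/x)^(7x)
This is an exponential indeterminate form.

For exponential indeterminate forms, take the natural log:
  Let L = lim(x→∞) cos(6/x)^(7x)
  Then ln(L) = lim(x→∞) [exponent × ln(base)]
  Evaluate using L'Hôpital or standard limits, then exponentiate.
  L = 1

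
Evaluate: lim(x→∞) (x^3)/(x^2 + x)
This is an ∞/∞ indeterminate form.

Apply L'Hôpital's rule: differentiate numerator and denominator separately.
  f(x) = x^3   ⇒   f'(x) = 3·x^2
  g(x) = x^2 + x   ⇒   g'(x) = 2·x + 1
  lim(x→∞) f'(x)/g'(x) = lim(x→∞) (3·x^2)/(2·x + 1)
  = ∞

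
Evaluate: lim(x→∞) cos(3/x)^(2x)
This is an exponential indeterminate form.

For exponential indeterminate forms, take the natural log:
  Let L = lim(x→∞) cos(3/x)^(2x)
  Then ln(L) = lim(x→∞) [exponent × ln(base)]
  Evaluate using L'Hôpital or standard limits, then exponentiate.
  L = 1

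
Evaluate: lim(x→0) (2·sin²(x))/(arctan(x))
This is a 0/0 indeterminate form.

Apply L'Hôpital's rule: differentiate numerator and denominator separately.
  f(x) = 2·sin(x)^2   ⇒   f'(x) = 4·sin(x)·cos(x)
  g(x) = atan(x)   ⇒   g'(x) = 1/(x^2 + 1)
  lim(x→0) f'(x)/g'(x) = lim(x→0) (4·sin(x)·cos(x))/(1/(x^2 + 1))
  = 0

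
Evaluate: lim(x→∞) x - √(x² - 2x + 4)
This is an ∞-∞ indeterminate form.

Combine fractions or rationalize to convert ∞-∞ to 0/0 form:
  lim(x→∞) x - √(x² - 2x + 4) = 1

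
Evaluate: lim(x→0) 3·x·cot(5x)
This is a 0·∞ indeterminate form.

Rewrite 0·∞ as a quotient (0/0 or ∞/∞ form), then apply L'Hôpital's rule:
  lim(x→0) 3·x·cot(5x) = 3/5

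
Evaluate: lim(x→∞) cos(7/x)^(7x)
This is an exponential indeterminate form.

For exponential indeterminate forms, take the natural log:
  Let L = lim(x→∞) cos(7/x)^(7x)
  Then ln(L) = lim(x→∞) [exponent × ln(base)]
  Evaluate using L'Hôpital or standard limits, then exponentiate.
  L = 1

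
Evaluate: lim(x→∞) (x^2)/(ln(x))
This is an ∞/∞ indeterminate form.

Apply L'Hôpital's rule: differentiate numerator and denominator separately.
  f(x) = x^2   ⇒   f'(x) = 2·x
  g(x) = ln(x)   ⇒   g'(x) = 1/x
  lim(x→∞) f'(x)/g'(x) = lim(x→∞) (2·x)/(1/x)
  = ∞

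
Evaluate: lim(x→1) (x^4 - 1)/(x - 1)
This is a standard limit.

Factor or rationalize the expression:
  lim(x→1) (x^4 - 1)/(x - 1) = 4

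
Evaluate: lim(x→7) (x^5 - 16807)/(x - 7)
This is a standard limit.

Factor or rationalize the expression:
  lim(x→7) (x^5 - 16807)/(x - 7) = 12005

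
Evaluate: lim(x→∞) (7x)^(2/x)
This is an exponential indeterminate form.

For exponential indeterminate forms, take the natural log:
  Let L = lim(x→∞) (7x)^(2/x)
  Then ln(L) = lim(x→∞) [exponent × ln(base)]
  Evaluate using L'Hôpital or standard limits, then exponentiate.
  L = 1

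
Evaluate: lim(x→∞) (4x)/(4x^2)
This is an ∞/∞ indeterminate form.

Apply L'Hôpital's rule: differentiate numerator and denominator separately.
  f(x) = 4·x   ⇒   f'(x) = 4
  g(x) = 4·x^2   ⇒   g'(x) = 8·x
  lim(x→∞) f'(x)/g'(x) = lim(x→∞) (4)/(8·x)
  = 0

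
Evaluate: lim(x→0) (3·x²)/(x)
This is a 0/0 indeterminate form.

Apply L'Hôpital's rule: differentiate numerator and denominator separately.
  f(x) = 3·x^2   ⇒   f'(x) = 6·x
  g(x) = x   ⇒   g'(x) = 1
  lim(x→0) f'(x)/g'(x) = lim(x→0) (6·x)/(1)
  = 0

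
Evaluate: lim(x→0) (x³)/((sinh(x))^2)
This is a 0/0 indeterminate form.

Apply L'Hôpital's rule: differentiate numerator and denominator separately.
  f(x) = x^3   ⇒   f'(x) = 3·x^2
  g(x) = sinh(x)^2   ⇒   g'(x) = 2·sinh(x)·cosh(x)
  lim(x→0) f'(x)/g'(x) = lim(x→0) (3·x^2)/(2·sinh(x)·cosh(x))
  = 0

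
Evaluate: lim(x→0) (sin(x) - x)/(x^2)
This is a 0/0 indeterminate form.

Apply L'Hôpital's rule: differentiate numerator and denominator separately.
  f(x) = -x + sin(x)   ⇒   f'(x) = cos(x) - 1
  g(x) = x^2   ⇒   g'(x) = 2·x
  lim(x→0) f'(x)/g'(x) = lim(x→0) (cos(x) - 1)/(2·x)
  = 0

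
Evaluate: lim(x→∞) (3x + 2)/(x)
This is an ∞/∞ indeterminate form.

Apply L'Hôpital's rule: differentiate numerator and denominator separately.
  f(x) = 3·x + 2   ⇒   f'(x) = 3
  g(x) = x   ⇒   g'(x) = 1
  lim(x→∞) f'(x)/g'(x) = lim(x→∞) (3)/(1)
  = 3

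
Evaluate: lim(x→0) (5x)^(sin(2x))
This is an exponential indeterminate form.

For exponential indeterminate forms, take the natural log:
  Let L = lim(x→0) (5x)^(sin(2x))
  Then ln(L) = lim(x→0) [exponent × ln(base)]
  Evaluate using L'Hôpital or standard limits, then exponentiate.
  L = 1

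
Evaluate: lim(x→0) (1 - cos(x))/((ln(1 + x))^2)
This is a 0/0 indeterminate form.

Apply L'Hôpital's rule: differentiate numerator and denominator separately.
  f(x) = 1 - cos(x)   ⇒   f'(x) = sin(x)
  g(x) = ln(x + 1)^2   ⇒   g'(x) = 2·ln(x + 1)/(x + 1)
  lim(x→0) f'(x)/g'(x) = lim(x→0) (sin(x))/(2·ln(x + 1)/(x + 1))
  = 1/2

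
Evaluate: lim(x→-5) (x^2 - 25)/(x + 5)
This is a standard limit.

Factor or rationalize the expression:
  lim(x→-5) (x^2 - 25)/(x + 5) = -10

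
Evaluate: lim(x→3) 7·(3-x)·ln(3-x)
This is a 0·∞ indeterminate form.

Rewrite 0·∞ as a quotient (0/0 or ∞/∞ form), then apply L'Hôpital's rule:
  lim(x→3) 7·(3-x)·ln(3-x) = 0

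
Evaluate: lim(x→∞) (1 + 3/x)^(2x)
This is an exponential indeterminate form.

For exponential indeterminate forms, take the natural log:
  Let L = lim(x→∞) (1 + 3/x)^(2x)
  Then ln(L) = lim(x→∞) [exponent × ln(base)]
  Evaluate using L'Hôpital or standard limits, then exponentiate.
  L = e^(6)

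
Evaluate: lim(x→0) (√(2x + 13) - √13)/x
This is a standard limit.

Factor or rationalize the expression:
  lim(x→0) (√(2x + 13) - √13)/x = sqrt(13)/13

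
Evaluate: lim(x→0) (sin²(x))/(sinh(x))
This is a 0/0 indeterminate form.

Apply L'Hôpital's rule: differentiate numerator and denominator separately.
  f(x) = sin(x)^2   ⇒   f'(x) = 2·sin(x)·cos(x)
  g(x) = sinh(x)   ⇒   g'(x) = cosh(x)
  lim(x→0) f'(x)/g'(x) = lim(x→0) (2·sin(x)·cos(x))/(cosh(x))
  = 0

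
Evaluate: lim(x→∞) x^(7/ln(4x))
This is an exponential indeterminate form.

For exponential indeterminate forms, take the natural log:
  Let L = lim(x→∞) x^(7/ln(4x))
  Then ln(L) = lim(x→∞) [exponent × ln(base)]
  Evaluate using L'Hôpital or standard limits, then exponentiate.
  L = e^(7)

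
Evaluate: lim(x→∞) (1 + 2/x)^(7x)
This is an exponential indeterminate form.

For exponential indeterminate forms, take the natural log:
  Let L = lim(x→∞) (1 + 2/x)^(7x)
  Then ln(L) = lim(x→∞) [exponent × ln(base)]
  Evaluate using L'Hôpital or standard limits, then exponentiate.
  L = e^(14)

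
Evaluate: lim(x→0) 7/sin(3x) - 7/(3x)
This is an ∞-∞ indeterminate form.

Combine fractions or rationalize to convert ∞-∞ to 0/0 form:
  lim(x→0) 7/sin(3x) - 7/(3x) = 0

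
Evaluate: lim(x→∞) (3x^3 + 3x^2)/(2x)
This is an ∞/∞ indeterminate form.

Apply L'Hôpital's rule: differentiate numerator and denominator separately.
  f(x) = 3·x^3 + 3·x^2   ⇒   f'(x) = 9·x^2 + 6·x
  g(x) = 2·x   ⇒   g'(x) = 2
  lim(x→∞) f'(x)/g'(x) = lim(x→∞) (9·x^2 + 6·x)/(2)
  = ∞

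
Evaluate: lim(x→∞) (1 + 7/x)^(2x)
This is an exponential indeterminate form.

For exponential indeterminate forms, take the natural log:
  Let L = lim(x→∞) (1 + 7/x)^(2x)
  Then ln(L) = lim(x→∞) [exponent × ln(base)]
  Evaluate using L'Hôpital or standard limits, then exponentiate.
  L = e^(14)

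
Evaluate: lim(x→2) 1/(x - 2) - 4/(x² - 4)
This is an ∞-∞ indeterminate form.

Combine fractions or rationalize to convert ∞-∞ to 0/0 form:
  lim(x→2) 1/(x - 2) - 4/(x² - 4) = 1/4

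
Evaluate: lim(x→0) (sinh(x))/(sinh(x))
This is a 0/0 indeterminate form.

Apply L'Hôpital's rule: differentiate numerator and denominator separately.
  f(x) = sinh(x)   ⇒   f'(x) = cosh(x)
  g(x) = sinh(x)   ⇒   g'(x) = cosh(x)
  lim(x→0) f'(x)/g'(x) = lim(x→0) (cosh(x))/(cosh(x))
  = 1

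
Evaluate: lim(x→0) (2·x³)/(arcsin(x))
This is a 0/0 indeterminate form.

Apply L'Hôpital's rule: differentiate numerator and denominator separately.
  f(x) = 2·x^3   ⇒   f'(x) = 6·x^2
  g(x) = asin(x)   ⇒   g'(x) = 1/sqrt(1 - x^2)
  lim(x→0) f'(x)/g'(x) = lim(x→0) (6·x^2)/(1/sqrt(1 - x^2))
  = 0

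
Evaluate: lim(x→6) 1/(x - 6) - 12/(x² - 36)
This is an ∞-∞ indeterminate form.

Combine fractions or rationalize to convert ∞-∞ to 0/0 form:
  lim(x→6) 1/(x - 6) - 12/(x² - 36) = 1/12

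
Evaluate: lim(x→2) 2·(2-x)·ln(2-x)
This is a 0·∞ indeterminate form.

Rewrite 0·∞ as a quotient (0/0 or ∞/∞ form), then apply L'Hôpital's rule:
  lim(x→2) 2·(2-x)·ln(2-x) = 0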